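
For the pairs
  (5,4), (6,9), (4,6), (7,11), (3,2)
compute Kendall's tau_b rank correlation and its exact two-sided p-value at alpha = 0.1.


Step 1: Enumerate the 10 unordered pairs (i,j) with i<j and classify each by sign(x_j-x_i) * sign(y_j-y_i).
  (1,2):dx=+1,dy=+5->C; (1,3):dx=-1,dy=+2->D; (1,4):dx=+2,dy=+7->C; (1,5):dx=-2,dy=-2->C
  (2,3):dx=-2,dy=-3->C; (2,4):dx=+1,dy=+2->C; (2,5):dx=-3,dy=-7->C; (3,4):dx=+3,dy=+5->C
  (3,5):dx=-1,dy=-4->C; (4,5):dx=-4,dy=-9->C
Step 2: C = 9, D = 1, total pairs = 10.
Step 3: tau = (C - D)/(n(n-1)/2) = (9 - 1)/10 = 0.800000.
Step 4: Exact two-sided p-value (enumerate n! = 120 permutations of y under H0): p = 0.083333.
Step 5: alpha = 0.1. reject H0.

tau_b = 0.8000 (C=9, D=1), p = 0.083333, reject H0.


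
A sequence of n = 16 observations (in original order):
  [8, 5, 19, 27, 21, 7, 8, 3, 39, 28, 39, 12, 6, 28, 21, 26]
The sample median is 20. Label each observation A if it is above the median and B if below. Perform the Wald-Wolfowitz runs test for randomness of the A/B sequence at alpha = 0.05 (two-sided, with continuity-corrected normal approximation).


Step 1: Compute median = 20; label A = above, B = below.
Labels in order: BBBAABBBAAABBAAA  (n_A = 8, n_B = 8)
Step 2: Count runs R = 6.
Step 3: Under H0 (random ordering), E[R] = 2*n_A*n_B/(n_A+n_B) + 1 = 2*8*8/16 + 1 = 9.0000.
        Var[R] = 2*n_A*n_B*(2*n_A*n_B - n_A - n_B) / ((n_A+n_B)^2 * (n_A+n_B-1)) = 14336/3840 = 3.7333.
        SD[R] = 1.9322.
Step 4: Continuity-corrected z = (R + 0.5 - E[R]) / SD[R] = (6 + 0.5 - 9.0000) / 1.9322 = -1.2939.
Step 5: Two-sided p-value via normal approximation = 2*(1 - Phi(|z|)) = 0.195709.
Step 6: alpha = 0.05. fail to reject H0.

R = 6, z = -1.2939, p = 0.195709, fail to reject H0.


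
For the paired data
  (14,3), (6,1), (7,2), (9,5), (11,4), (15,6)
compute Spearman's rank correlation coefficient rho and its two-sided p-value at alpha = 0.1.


Step 1: Rank x and y separately (midranks; no ties here).
rank(x): 14->5, 6->1, 7->2, 9->3, 11->4, 15->6
rank(y): 3->3, 1->1, 2->2, 5->5, 4->4, 6->6
Step 2: d_i = R_x(i) - R_y(i); compute d_i^2.
  (5-3)^2=4, (1-1)^2=0, (2-2)^2=0, (3-5)^2=4, (4-4)^2=0, (6-6)^2=0
sum(d^2) = 8.
Step 3: rho = 1 - 6*8 / (6*(6^2 - 1)) = 1 - 48/210 = 0.771429.
Step 4: Under H0, t = rho * sqrt((n-2)/(1-rho^2)) = 2.4247 ~ t(4).
Step 5: Two-sided p-value from the t-distribution with 4 df = 0.072397.
Step 6: alpha = 0.1. reject H0.

rho = 0.7714, p = 0.072397, reject H0 at alpha = 0.1.


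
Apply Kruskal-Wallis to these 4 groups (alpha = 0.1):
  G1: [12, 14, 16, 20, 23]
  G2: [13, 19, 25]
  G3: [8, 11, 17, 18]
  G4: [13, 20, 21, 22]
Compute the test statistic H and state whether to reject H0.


Step 1: Combine all N = 16 observations and assign midranks.
sorted (value, group, rank): (8,G3,1), (11,G3,2), (12,G1,3), (13,G2,4.5), (13,G4,4.5), (14,G1,6), (16,G1,7), (17,G3,8), (18,G3,9), (19,G2,10), (20,G1,11.5), (20,G4,11.5), (21,G4,13), (22,G4,14), (23,G1,15), (25,G2,16)
Step 2: Sum ranks within each group.
R_1 = 42.5 (n_1 = 5)
R_2 = 30.5 (n_2 = 3)
R_3 = 20 (n_3 = 4)
R_4 = 43 (n_4 = 4)
Step 3: H = 12/(N(N+1)) * sum(R_i^2/n_i) - 3(N+1)
     = 12/(16*17) * (42.5^2/5 + 30.5^2/3 + 20^2/4 + 43^2/4) - 3*17
     = 0.044118 * 1233.58 - 51
     = 3.422794.
Step 4: Ties present; correction factor C = 1 - 12/(16^3 - 16) = 0.997059. Corrected H = 3.422794 / 0.997059 = 3.432891.
Step 5: Under H0, H ~ chi^2(3); p-value = 0.329571.
Step 6: alpha = 0.1. fail to reject H0.

H = 3.4329, df = 3, p = 0.329571, fail to reject H0.


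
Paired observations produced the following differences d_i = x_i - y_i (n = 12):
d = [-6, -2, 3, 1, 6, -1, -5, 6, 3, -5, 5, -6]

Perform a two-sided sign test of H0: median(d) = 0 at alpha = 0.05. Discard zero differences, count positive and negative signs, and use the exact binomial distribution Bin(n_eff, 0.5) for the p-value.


Step 1: Discard zero differences. Original n = 12; n_eff = number of nonzero differences = 12.
Nonzero differences (with sign): -6, -2, +3, +1, +6, -1, -5, +6, +3, -5, +5, -6
Step 2: Count signs: positive = 6, negative = 6.
Step 3: Under H0: P(positive) = 0.5, so the number of positives S ~ Bin(12, 0.5).
Step 4: Two-sided exact p-value = sum of Bin(12,0.5) probabilities at or below the observed probability = 1.000000.
Step 5: alpha = 0.05. fail to reject H0.

n_eff = 12, pos = 6, neg = 6, p = 1.000000, fail to reject H0.


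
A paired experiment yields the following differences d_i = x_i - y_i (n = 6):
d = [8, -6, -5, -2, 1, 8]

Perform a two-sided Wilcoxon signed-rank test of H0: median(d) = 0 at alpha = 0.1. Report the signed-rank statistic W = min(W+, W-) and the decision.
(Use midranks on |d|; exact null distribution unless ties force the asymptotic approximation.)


Step 1: Drop any zero differences (none here) and take |d_i|.
|d| = [8, 6, 5, 2, 1, 8]
Step 2: Midrank |d_i| (ties get averaged ranks).
ranks: |8|->5.5, |6|->4, |5|->3, |2|->2, |1|->1, |8|->5.5
Step 3: Attach original signs; sum ranks with positive sign and with negative sign.
W+ = 5.5 + 1 + 5.5 = 12
W- = 4 + 3 + 2 = 9
(Check: W+ + W- = 21 should equal n(n+1)/2 = 21.)
Step 4: Test statistic W = min(W+, W-) = 9.
Step 5: Ties in |d|, so use the tie-corrected normal approximation.
        E[W] = n(n+1)/4 = 6*7/4 = 10.5.
        Tie groups: |d|=8 (t=2); sum(t^3 - t) = 6.
        Var[W] = n(n+1)(2n+1)/24 - sum(t^3-t)/48 = 546/24 - 6/48 = 22.625.
        z = (W - E[W]) / sqrt(Var[W]) = (9 - 10.5) / 4.7566 = -0.3154.
        Two-sided p = 2*Phi(z) = 0.752494.
Step 6: alpha = 0.1. fail to reject H0.

W+ = 12, W- = 9, W = min = 9, p = 0.752494, fail to reject H0.


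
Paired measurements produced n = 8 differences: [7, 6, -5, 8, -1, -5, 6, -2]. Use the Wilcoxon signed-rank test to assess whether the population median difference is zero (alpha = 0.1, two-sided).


Step 1: Drop any zero differences (none here) and take |d_i|.
|d| = [7, 6, 5, 8, 1, 5, 6, 2]
Step 2: Midrank |d_i| (ties get averaged ranks).
ranks: |7|->7, |6|->5.5, |5|->3.5, |8|->8, |1|->1, |5|->3.5, |6|->5.5, |2|->2
Step 3: Attach original signs; sum ranks with positive sign and with negative sign.
W+ = 7 + 5.5 + 8 + 5.5 = 26
W- = 3.5 + 1 + 3.5 + 2 = 10
(Check: W+ + W- = 36 should equal n(n+1)/2 = 36.)
Step 4: Test statistic W = min(W+, W-) = 10.
Step 5: Ties in |d|, so use the tie-corrected normal approximation.
        E[W] = n(n+1)/4 = 8*9/4 = 18.
        Tie groups: |d|=5 (t=2), |d|=6 (t=2); sum(t^3 - t) = 12.
        Var[W] = n(n+1)(2n+1)/24 - sum(t^3-t)/48 = 1224/24 - 12/48 = 50.75.
        z = (W - E[W]) / sqrt(Var[W]) = (10 - 18) / 7.1239 = -1.1230.
        Two-sided p = 2*Phi(z) = 0.261446.
Step 6: alpha = 0.1. fail to reject H0.

W+ = 26, W- = 10, W = min = 10, p = 0.261446, fail to reject H0.


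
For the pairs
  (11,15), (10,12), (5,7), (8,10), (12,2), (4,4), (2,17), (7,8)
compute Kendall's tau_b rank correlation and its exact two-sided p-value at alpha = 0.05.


Step 1: Enumerate the 28 unordered pairs (i,j) with i<j and classify each by sign(x_j-x_i) * sign(y_j-y_i).
  (1,2):dx=-1,dy=-3->C; (1,3):dx=-6,dy=-8->C; (1,4):dx=-3,dy=-5->C; (1,5):dx=+1,dy=-13->D
  (1,6):dx=-7,dy=-11->C; (1,7):dx=-9,dy=+2->D; (1,8):dx=-4,dy=-7->C; (2,3):dx=-5,dy=-5->C
  (2,4):dx=-2,dy=-2->C; (2,5):dx=+2,dy=-10->D; (2,6):dx=-6,dy=-8->C; (2,7):dx=-8,dy=+5->D
  (2,8):dx=-3,dy=-4->C; (3,4):dx=+3,dy=+3->C; (3,5):dx=+7,dy=-5->D; (3,6):dx=-1,dy=-3->C
  (3,7):dx=-3,dy=+10->D; (3,8):dx=+2,dy=+1->C; (4,5):dx=+4,dy=-8->D; (4,6):dx=-4,dy=-6->C
  (4,7):dx=-6,dy=+7->D; (4,8):dx=-1,dy=-2->C; (5,6):dx=-8,dy=+2->D; (5,7):dx=-10,dy=+15->D
  (5,8):dx=-5,dy=+6->D; (6,7):dx=-2,dy=+13->D; (6,8):dx=+3,dy=+4->C; (7,8):dx=+5,dy=-9->D
Step 2: C = 15, D = 13, total pairs = 28.
Step 3: tau = (C - D)/(n(n-1)/2) = (15 - 13)/28 = 0.071429.
Step 4: Exact two-sided p-value (enumerate n! = 40320 permutations of y under H0): p = 0.904861.
Step 5: alpha = 0.05. fail to reject H0.

tau_b = 0.0714 (C=15, D=13), p = 0.904861, fail to reject H0.


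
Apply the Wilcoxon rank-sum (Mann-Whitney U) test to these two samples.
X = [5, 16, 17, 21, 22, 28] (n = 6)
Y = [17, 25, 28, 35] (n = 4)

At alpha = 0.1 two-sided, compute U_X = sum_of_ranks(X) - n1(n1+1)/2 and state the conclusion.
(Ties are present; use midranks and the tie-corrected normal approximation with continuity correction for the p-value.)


Step 1: Combine and sort all 10 observations; assign midranks.
sorted (value, group): (5,X), (16,X), (17,X), (17,Y), (21,X), (22,X), (25,Y), (28,X), (28,Y), (35,Y)
ranks: 5->1, 16->2, 17->3.5, 17->3.5, 21->5, 22->6, 25->7, 28->8.5, 28->8.5, 35->10
Step 2: Rank sum for X: R1 = 1 + 2 + 3.5 + 5 + 6 + 8.5 = 26.
Step 3: U_X = R1 - n1(n1+1)/2 = 26 - 6*7/2 = 26 - 21 = 5.
       U_Y = n1*n2 - U_X = 24 - 5 = 19.
Step 4: Ties are present, so use the tie-corrected normal approximation (with continuity correction) for the p-value.
Step 5: p-value = 0.163233; compare to alpha = 0.1. fail to reject H0.

U_X = 5, p = 0.163233, fail to reject H0 at alpha = 0.1.


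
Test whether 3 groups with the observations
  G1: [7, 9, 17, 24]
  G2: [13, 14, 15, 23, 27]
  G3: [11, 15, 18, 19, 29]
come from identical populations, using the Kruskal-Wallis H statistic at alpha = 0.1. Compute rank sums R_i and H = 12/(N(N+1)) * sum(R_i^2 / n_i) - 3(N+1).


Step 1: Combine all N = 14 observations and assign midranks.
sorted (value, group, rank): (7,G1,1), (9,G1,2), (11,G3,3), (13,G2,4), (14,G2,5), (15,G2,6.5), (15,G3,6.5), (17,G1,8), (18,G3,9), (19,G3,10), (23,G2,11), (24,G1,12), (27,G2,13), (29,G3,14)
Step 2: Sum ranks within each group.
R_1 = 23 (n_1 = 4)
R_2 = 39.5 (n_2 = 5)
R_3 = 42.5 (n_3 = 5)
Step 3: H = 12/(N(N+1)) * sum(R_i^2/n_i) - 3(N+1)
     = 12/(14*15) * (23^2/4 + 39.5^2/5 + 42.5^2/5) - 3*15
     = 0.057143 * 805.55 - 45
     = 1.031429.
Step 4: Ties present; correction factor C = 1 - 6/(14^3 - 14) = 0.997802. Corrected H = 1.031429 / 0.997802 = 1.033700.
Step 5: Under H0, H ~ chi^2(2); p-value = 0.596396.
Step 6: alpha = 0.1. fail to reject H0.

H = 1.0337, df = 2, p = 0.596396, fail to reject H0.


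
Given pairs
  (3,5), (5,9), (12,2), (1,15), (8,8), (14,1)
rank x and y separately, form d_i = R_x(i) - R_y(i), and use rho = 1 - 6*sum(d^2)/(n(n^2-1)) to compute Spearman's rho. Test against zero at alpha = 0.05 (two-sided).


Step 1: Rank x and y separately (midranks; no ties here).
rank(x): 3->2, 5->3, 12->5, 1->1, 8->4, 14->6
rank(y): 5->3, 9->5, 2->2, 15->6, 8->4, 1->1
Step 2: d_i = R_x(i) - R_y(i); compute d_i^2.
  (2-3)^2=1, (3-5)^2=4, (5-2)^2=9, (1-6)^2=25, (4-4)^2=0, (6-1)^2=25
sum(d^2) = 64.
Step 3: rho = 1 - 6*64 / (6*(6^2 - 1)) = 1 - 384/210 = -0.828571.
Step 4: Under H0, t = rho * sqrt((n-2)/(1-rho^2)) = -2.9598 ~ t(4).
Step 5: Two-sided p-value from the t-distribution with 4 df = 0.041563.
Step 6: alpha = 0.05. reject H0.

rho = -0.8286, p = 0.041563, reject H0 at alpha = 0.05.


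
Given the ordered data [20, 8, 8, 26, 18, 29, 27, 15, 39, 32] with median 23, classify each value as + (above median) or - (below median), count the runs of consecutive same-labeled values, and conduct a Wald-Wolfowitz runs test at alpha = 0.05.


Step 1: Compute median = 23; label A = above, B = below.
Labels in order: BBBABAABAA  (n_A = 5, n_B = 5)
Step 2: Count runs R = 6.
Step 3: Under H0 (random ordering), E[R] = 2*n_A*n_B/(n_A+n_B) + 1 = 2*5*5/10 + 1 = 6.0000.
        Var[R] = 2*n_A*n_B*(2*n_A*n_B - n_A - n_B) / ((n_A+n_B)^2 * (n_A+n_B-1)) = 2000/900 = 2.2222.
        SD[R] = 1.4907.
Step 4: R = E[R], so z = 0 with no continuity correction.
Step 5: Two-sided p-value via normal approximation = 2*(1 - Phi(|z|)) = 1.000000.
Step 6: alpha = 0.05. fail to reject H0.

R = 6, z = 0.0000, p = 1.000000, fail to reject H0.


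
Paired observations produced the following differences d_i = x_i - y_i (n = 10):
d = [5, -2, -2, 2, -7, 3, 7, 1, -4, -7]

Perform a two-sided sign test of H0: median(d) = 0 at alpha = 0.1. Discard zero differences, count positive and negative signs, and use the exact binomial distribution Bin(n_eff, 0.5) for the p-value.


Step 1: Discard zero differences. Original n = 10; n_eff = number of nonzero differences = 10.
Nonzero differences (with sign): +5, -2, -2, +2, -7, +3, +7, +1, -4, -7
Step 2: Count signs: positive = 5, negative = 5.
Step 3: Under H0: P(positive) = 0.5, so the number of positives S ~ Bin(10, 0.5).
Step 4: Two-sided exact p-value = sum of Bin(10,0.5) probabilities at or below the observed probability = 1.000000.
Step 5: alpha = 0.1. fail to reject H0.

n_eff = 10, pos = 5, neg = 5, p = 1.000000, fail to reject H0.


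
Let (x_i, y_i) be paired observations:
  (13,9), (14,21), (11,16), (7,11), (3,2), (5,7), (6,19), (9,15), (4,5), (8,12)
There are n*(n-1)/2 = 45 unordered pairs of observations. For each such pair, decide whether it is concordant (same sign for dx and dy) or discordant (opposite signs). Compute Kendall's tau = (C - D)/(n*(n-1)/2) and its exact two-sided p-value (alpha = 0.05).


Step 1: Enumerate the 45 unordered pairs (i,j) with i<j and classify each by sign(x_j-x_i) * sign(y_j-y_i).
  (1,2):dx=+1,dy=+12->C; (1,3):dx=-2,dy=+7->D; (1,4):dx=-6,dy=+2->D; (1,5):dx=-10,dy=-7->C
  (1,6):dx=-8,dy=-2->C; (1,7):dx=-7,dy=+10->D; (1,8):dx=-4,dy=+6->D; (1,9):dx=-9,dy=-4->C
  (1,10):dx=-5,dy=+3->D; (2,3):dx=-3,dy=-5->C; (2,4):dx=-7,dy=-10->C; (2,5):dx=-11,dy=-19->C
  (2,6):dx=-9,dy=-14->C; (2,7):dx=-8,dy=-2->C; (2,8):dx=-5,dy=-6->C; (2,9):dx=-10,dy=-16->C
  (2,10):dx=-6,dy=-9->C; (3,4):dx=-4,dy=-5->C; (3,5):dx=-8,dy=-14->C; (3,6):dx=-6,dy=-9->C
  (3,7):dx=-5,dy=+3->D; (3,8):dx=-2,dy=-1->C; (3,9):dx=-7,dy=-11->C; (3,10):dx=-3,dy=-4->C
  (4,5):dx=-4,dy=-9->C; (4,6):dx=-2,dy=-4->C; (4,7):dx=-1,dy=+8->D; (4,8):dx=+2,dy=+4->C
  (4,9):dx=-3,dy=-6->C; (4,10):dx=+1,dy=+1->C; (5,6):dx=+2,dy=+5->C; (5,7):dx=+3,dy=+17->C
  (5,8):dx=+6,dy=+13->C; (5,9):dx=+1,dy=+3->C; (5,10):dx=+5,dy=+10->C; (6,7):dx=+1,dy=+12->C
  (6,8):dx=+4,dy=+8->C; (6,9):dx=-1,dy=-2->C; (6,10):dx=+3,dy=+5->C; (7,8):dx=+3,dy=-4->D
  (7,9):dx=-2,dy=-14->C; (7,10):dx=+2,dy=-7->D; (8,9):dx=-5,dy=-10->C; (8,10):dx=-1,dy=-3->C
  (9,10):dx=+4,dy=+7->C
Step 2: C = 36, D = 9, total pairs = 45.
Step 3: tau = (C - D)/(n(n-1)/2) = (36 - 9)/45 = 0.600000.
Step 4: Exact two-sided p-value (enumerate n! = 3628800 permutations of y under H0): p = 0.016666.
Step 5: alpha = 0.05. reject H0.

tau_b = 0.6000 (C=36, D=9), p = 0.016666, reject H0.


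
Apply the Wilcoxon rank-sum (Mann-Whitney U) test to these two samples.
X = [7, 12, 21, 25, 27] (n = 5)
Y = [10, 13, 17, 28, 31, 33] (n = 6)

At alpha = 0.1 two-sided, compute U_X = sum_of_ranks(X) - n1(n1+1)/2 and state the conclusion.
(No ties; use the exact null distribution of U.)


Step 1: Combine and sort all 11 observations; assign midranks.
sorted (value, group): (7,X), (10,Y), (12,X), (13,Y), (17,Y), (21,X), (25,X), (27,X), (28,Y), (31,Y), (33,Y)
ranks: 7->1, 10->2, 12->3, 13->4, 17->5, 21->6, 25->7, 27->8, 28->9, 31->10, 33->11
Step 2: Rank sum for X: R1 = 1 + 3 + 6 + 7 + 8 = 25.
Step 3: U_X = R1 - n1(n1+1)/2 = 25 - 5*6/2 = 25 - 15 = 10.
       U_Y = n1*n2 - U_X = 30 - 10 = 20.
Step 4: No ties, so the exact null distribution of U (based on enumerating the C(11,5) = 462 equally likely rank assignments) gives the two-sided p-value.
Step 5: p-value = 0.428571; compare to alpha = 0.1. fail to reject H0.

U_X = 10, p = 0.428571, fail to reject H0 at alpha = 0.1.


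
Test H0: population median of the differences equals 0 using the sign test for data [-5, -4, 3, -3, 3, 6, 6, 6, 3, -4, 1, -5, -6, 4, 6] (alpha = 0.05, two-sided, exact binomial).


Step 1: Discard zero differences. Original n = 15; n_eff = number of nonzero differences = 15.
Nonzero differences (with sign): -5, -4, +3, -3, +3, +6, +6, +6, +3, -4, +1, -5, -6, +4, +6
Step 2: Count signs: positive = 9, negative = 6.
Step 3: Under H0: P(positive) = 0.5, so the number of positives S ~ Bin(15, 0.5).
Step 4: Two-sided exact p-value = sum of Bin(15,0.5) probabilities at or below the observed probability = 0.607239.
Step 5: alpha = 0.05. fail to reject H0.

n_eff = 15, pos = 9, neg = 6, p = 0.607239, fail to reject H0.


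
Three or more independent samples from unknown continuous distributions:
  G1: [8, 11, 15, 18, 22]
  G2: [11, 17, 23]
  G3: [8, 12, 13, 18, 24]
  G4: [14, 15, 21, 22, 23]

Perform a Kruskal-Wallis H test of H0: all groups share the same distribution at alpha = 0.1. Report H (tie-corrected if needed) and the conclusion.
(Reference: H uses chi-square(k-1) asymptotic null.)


Step 1: Combine all N = 18 observations and assign midranks.
sorted (value, group, rank): (8,G1,1.5), (8,G3,1.5), (11,G1,3.5), (11,G2,3.5), (12,G3,5), (13,G3,6), (14,G4,7), (15,G1,8.5), (15,G4,8.5), (17,G2,10), (18,G1,11.5), (18,G3,11.5), (21,G4,13), (22,G1,14.5), (22,G4,14.5), (23,G2,16.5), (23,G4,16.5), (24,G3,18)
Step 2: Sum ranks within each group.
R_1 = 39.5 (n_1 = 5)
R_2 = 30 (n_2 = 3)
R_3 = 42 (n_3 = 5)
R_4 = 59.5 (n_4 = 5)
Step 3: H = 12/(N(N+1)) * sum(R_i^2/n_i) - 3(N+1)
     = 12/(18*19) * (39.5^2/5 + 30^2/3 + 42^2/5 + 59.5^2/5) - 3*19
     = 0.035088 * 1672.9 - 57
     = 1.698246.
Step 4: Ties present; correction factor C = 1 - 36/(18^3 - 18) = 0.993808. Corrected H = 1.698246 / 0.993808 = 1.708827.
Step 5: Under H0, H ~ chi^2(3); p-value = 0.634973.
Step 6: alpha = 0.1. fail to reject H0.

H = 1.7088, df = 3, p = 0.634973, fail to reject H0.


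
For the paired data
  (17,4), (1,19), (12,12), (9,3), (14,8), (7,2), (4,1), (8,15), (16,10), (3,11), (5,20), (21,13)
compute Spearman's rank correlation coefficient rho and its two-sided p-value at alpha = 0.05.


Step 1: Rank x and y separately (midranks; no ties here).
rank(x): 17->11, 1->1, 12->8, 9->7, 14->9, 7->5, 4->3, 8->6, 16->10, 3->2, 5->4, 21->12
rank(y): 4->4, 19->11, 12->8, 3->3, 8->5, 2->2, 1->1, 15->10, 10->6, 11->7, 20->12, 13->9
Step 2: d_i = R_x(i) - R_y(i); compute d_i^2.
  (11-4)^2=49, (1-11)^2=100, (8-8)^2=0, (7-3)^2=16, (9-5)^2=16, (5-2)^2=9, (3-1)^2=4, (6-10)^2=16, (10-6)^2=16, (2-7)^2=25, (4-12)^2=64, (12-9)^2=9
sum(d^2) = 324.
Step 3: rho = 1 - 6*324 / (12*(12^2 - 1)) = 1 - 1944/1716 = -0.132867.
Step 4: Under H0, t = rho * sqrt((n-2)/(1-rho^2)) = -0.4239 ~ t(10).
Step 5: Two-sided p-value from the t-distribution with 10 df = 0.680598.
Step 6: alpha = 0.05. fail to reject H0.

rho = -0.1329, p = 0.680598, fail to reject H0 at alpha = 0.05.


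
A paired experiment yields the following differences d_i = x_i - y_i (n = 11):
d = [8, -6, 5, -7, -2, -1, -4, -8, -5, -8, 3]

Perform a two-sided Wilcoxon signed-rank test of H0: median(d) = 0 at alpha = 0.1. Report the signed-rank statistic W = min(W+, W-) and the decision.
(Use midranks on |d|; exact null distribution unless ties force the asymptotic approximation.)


Step 1: Drop any zero differences (none here) and take |d_i|.
|d| = [8, 6, 5, 7, 2, 1, 4, 8, 5, 8, 3]
Step 2: Midrank |d_i| (ties get averaged ranks).
ranks: |8|->10, |6|->7, |5|->5.5, |7|->8, |2|->2, |1|->1, |4|->4, |8|->10, |5|->5.5, |8|->10, |3|->3
Step 3: Attach original signs; sum ranks with positive sign and with negative sign.
W+ = 10 + 5.5 + 3 = 18.5
W- = 7 + 8 + 2 + 1 + 4 + 10 + 5.5 + 10 = 47.5
(Check: W+ + W- = 66 should equal n(n+1)/2 = 66.)
Step 4: Test statistic W = min(W+, W-) = 18.5.
Step 5: Ties in |d|, so use the tie-corrected normal approximation.
        E[W] = n(n+1)/4 = 11*12/4 = 33.
        Tie groups: |d|=5 (t=2), |d|=8 (t=3); sum(t^3 - t) = 30.
        Var[W] = n(n+1)(2n+1)/24 - sum(t^3-t)/48 = 3036/24 - 30/48 = 125.875.
        z = (W - E[W]) / sqrt(Var[W]) = (18.5 - 33) / 11.2194 = -1.2924.
        Two-sided p = 2*Phi(z) = 0.196217.
Step 6: alpha = 0.1. fail to reject H0.

W+ = 18.5, W- = 47.5, W = min = 18.5, p = 0.196217, fail to reject H0.


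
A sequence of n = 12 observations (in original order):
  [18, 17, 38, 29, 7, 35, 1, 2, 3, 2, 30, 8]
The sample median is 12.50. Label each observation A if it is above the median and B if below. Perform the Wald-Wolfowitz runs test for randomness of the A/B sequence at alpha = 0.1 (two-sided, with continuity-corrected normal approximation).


Step 1: Compute median = 12.50; label A = above, B = below.
Labels in order: AAAABABBBBAB  (n_A = 6, n_B = 6)
Step 2: Count runs R = 6.
Step 3: Under H0 (random ordering), E[R] = 2*n_A*n_B/(n_A+n_B) + 1 = 2*6*6/12 + 1 = 7.0000.
        Var[R] = 2*n_A*n_B*(2*n_A*n_B - n_A - n_B) / ((n_A+n_B)^2 * (n_A+n_B-1)) = 4320/1584 = 2.7273.
        SD[R] = 1.6514.
Step 4: Continuity-corrected z = (R + 0.5 - E[R]) / SD[R] = (6 + 0.5 - 7.0000) / 1.6514 = -0.3028.
Step 5: Two-sided p-value via normal approximation = 2*(1 - Phi(|z|)) = 0.762069.
Step 6: alpha = 0.1. fail to reject H0.

R = 6, z = -0.3028, p = 0.762069, fail to reject H0.


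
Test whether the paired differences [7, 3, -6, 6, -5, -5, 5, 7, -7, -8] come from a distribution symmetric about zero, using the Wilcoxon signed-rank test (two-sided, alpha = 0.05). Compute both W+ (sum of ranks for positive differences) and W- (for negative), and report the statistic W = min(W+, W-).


Step 1: Drop any zero differences (none here) and take |d_i|.
|d| = [7, 3, 6, 6, 5, 5, 5, 7, 7, 8]
Step 2: Midrank |d_i| (ties get averaged ranks).
ranks: |7|->8, |3|->1, |6|->5.5, |6|->5.5, |5|->3, |5|->3, |5|->3, |7|->8, |7|->8, |8|->10
Step 3: Attach original signs; sum ranks with positive sign and with negative sign.
W+ = 8 + 1 + 5.5 + 3 + 8 = 25.5
W- = 5.5 + 3 + 3 + 8 + 10 = 29.5
(Check: W+ + W- = 55 should equal n(n+1)/2 = 55.)
Step 4: Test statistic W = min(W+, W-) = 25.5.
Step 5: Ties in |d|, so use the tie-corrected normal approximation.
        E[W] = n(n+1)/4 = 10*11/4 = 27.5.
        Tie groups: |d|=5 (t=3), |d|=6 (t=2), |d|=7 (t=3); sum(t^3 - t) = 54.
        Var[W] = n(n+1)(2n+1)/24 - sum(t^3-t)/48 = 2310/24 - 54/48 = 95.125.
        z = (W - E[W]) / sqrt(Var[W]) = (25.5 - 27.5) / 9.7532 = -0.2051.
        Two-sided p = 2*Phi(z) = 0.837525.
Step 6: alpha = 0.05. fail to reject H0.

W+ = 25.5, W- = 29.5, W = min = 25.5, p = 0.837525, fail to reject H0.


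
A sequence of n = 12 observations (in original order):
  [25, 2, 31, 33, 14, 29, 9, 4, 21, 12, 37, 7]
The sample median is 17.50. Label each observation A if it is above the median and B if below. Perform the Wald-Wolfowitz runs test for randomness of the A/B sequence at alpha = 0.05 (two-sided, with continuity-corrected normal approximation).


Step 1: Compute median = 17.50; label A = above, B = below.
Labels in order: ABAABABBABAB  (n_A = 6, n_B = 6)
Step 2: Count runs R = 10.
Step 3: Under H0 (random ordering), E[R] = 2*n_A*n_B/(n_A+n_B) + 1 = 2*6*6/12 + 1 = 7.0000.
        Var[R] = 2*n_A*n_B*(2*n_A*n_B - n_A - n_B) / ((n_A+n_B)^2 * (n_A+n_B-1)) = 4320/1584 = 2.7273.
        SD[R] = 1.6514.
Step 4: Continuity-corrected z = (R - 0.5 - E[R]) / SD[R] = (10 - 0.5 - 7.0000) / 1.6514 = 1.5138.
Step 5: Two-sided p-value via normal approximation = 2*(1 - Phi(|z|)) = 0.130070.
Step 6: alpha = 0.05. fail to reject H0.

R = 10, z = 1.5138, p = 0.130070, fail to reject H0.


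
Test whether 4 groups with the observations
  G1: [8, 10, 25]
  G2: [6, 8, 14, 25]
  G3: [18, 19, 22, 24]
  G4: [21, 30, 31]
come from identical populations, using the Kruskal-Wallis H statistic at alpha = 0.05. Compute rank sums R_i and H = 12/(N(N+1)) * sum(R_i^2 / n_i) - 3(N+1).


Step 1: Combine all N = 14 observations and assign midranks.
sorted (value, group, rank): (6,G2,1), (8,G1,2.5), (8,G2,2.5), (10,G1,4), (14,G2,5), (18,G3,6), (19,G3,7), (21,G4,8), (22,G3,9), (24,G3,10), (25,G1,11.5), (25,G2,11.5), (30,G4,13), (31,G4,14)
Step 2: Sum ranks within each group.
R_1 = 18 (n_1 = 3)
R_2 = 20 (n_2 = 4)
R_3 = 32 (n_3 = 4)
R_4 = 35 (n_4 = 3)
Step 3: H = 12/(N(N+1)) * sum(R_i^2/n_i) - 3(N+1)
     = 12/(14*15) * (18^2/3 + 20^2/4 + 32^2/4 + 35^2/3) - 3*15
     = 0.057143 * 872.333 - 45
     = 4.847619.
Step 4: Ties present; correction factor C = 1 - 12/(14^3 - 14) = 0.995604. Corrected H = 4.847619 / 0.995604 = 4.869021.
Step 5: Under H0, H ~ chi^2(3); p-value = 0.181643.
Step 6: alpha = 0.05. fail to reject H0.

H = 4.8690, df = 3, p = 0.181643, fail to reject H0.


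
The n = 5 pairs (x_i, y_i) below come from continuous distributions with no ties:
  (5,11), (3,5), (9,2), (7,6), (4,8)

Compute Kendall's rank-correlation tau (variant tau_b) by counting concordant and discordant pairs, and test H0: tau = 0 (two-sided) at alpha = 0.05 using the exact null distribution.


Step 1: Enumerate the 10 unordered pairs (i,j) with i<j and classify each by sign(x_j-x_i) * sign(y_j-y_i).
  (1,2):dx=-2,dy=-6->C; (1,3):dx=+4,dy=-9->D; (1,4):dx=+2,dy=-5->D; (1,5):dx=-1,dy=-3->C
  (2,3):dx=+6,dy=-3->D; (2,4):dx=+4,dy=+1->C; (2,5):dx=+1,dy=+3->C; (3,4):dx=-2,dy=+4->D
  (3,5):dx=-5,dy=+6->D; (4,5):dx=-3,dy=+2->D
Step 2: C = 4, D = 6, total pairs = 10.
Step 3: tau = (C - D)/(n(n-1)/2) = (4 - 6)/10 = -0.200000.
Step 4: Exact two-sided p-value (enumerate n! = 120 permutations of y under H0): p = 0.816667.
Step 5: alpha = 0.05. fail to reject H0.

tau_b = -0.2000 (C=4, D=6), p = 0.816667, fail to reject H0.


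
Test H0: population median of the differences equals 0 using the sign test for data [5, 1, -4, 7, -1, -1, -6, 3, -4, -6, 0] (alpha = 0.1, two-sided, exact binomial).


Step 1: Discard zero differences. Original n = 11; n_eff = number of nonzero differences = 10.
Nonzero differences (with sign): +5, +1, -4, +7, -1, -1, -6, +3, -4, -6
Step 2: Count signs: positive = 4, negative = 6.
Step 3: Under H0: P(positive) = 0.5, so the number of positives S ~ Bin(10, 0.5).
Step 4: Two-sided exact p-value = sum of Bin(10,0.5) probabilities at or below the observed probability = 0.753906.
Step 5: alpha = 0.1. fail to reject H0.

n_eff = 10, pos = 4, neg = 6, p = 0.753906, fail to reject H0.


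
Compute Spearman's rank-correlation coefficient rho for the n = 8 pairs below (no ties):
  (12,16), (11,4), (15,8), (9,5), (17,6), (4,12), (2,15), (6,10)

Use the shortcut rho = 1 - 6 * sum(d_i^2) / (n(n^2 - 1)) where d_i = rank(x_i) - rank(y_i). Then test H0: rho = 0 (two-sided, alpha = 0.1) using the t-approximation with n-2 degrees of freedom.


Step 1: Rank x and y separately (midranks; no ties here).
rank(x): 12->6, 11->5, 15->7, 9->4, 17->8, 4->2, 2->1, 6->3
rank(y): 16->8, 4->1, 8->4, 5->2, 6->3, 12->6, 15->7, 10->5
Step 2: d_i = R_x(i) - R_y(i); compute d_i^2.
  (6-8)^2=4, (5-1)^2=16, (7-4)^2=9, (4-2)^2=4, (8-3)^2=25, (2-6)^2=16, (1-7)^2=36, (3-5)^2=4
sum(d^2) = 114.
Step 3: rho = 1 - 6*114 / (8*(8^2 - 1)) = 1 - 684/504 = -0.357143.
Step 4: Under H0, t = rho * sqrt((n-2)/(1-rho^2)) = -0.9366 ~ t(6).
Step 5: Two-sided p-value from the t-distribution with 6 df = 0.385121.
Step 6: alpha = 0.1. fail to reject H0.

rho = -0.3571, p = 0.385121, fail to reject H0 at alpha = 0.1.


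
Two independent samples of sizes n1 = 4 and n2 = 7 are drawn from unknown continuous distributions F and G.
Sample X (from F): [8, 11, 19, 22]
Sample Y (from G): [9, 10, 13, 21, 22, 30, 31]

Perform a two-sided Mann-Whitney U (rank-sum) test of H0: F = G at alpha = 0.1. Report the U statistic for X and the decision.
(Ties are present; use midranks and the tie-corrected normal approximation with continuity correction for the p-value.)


Step 1: Combine and sort all 11 observations; assign midranks.
sorted (value, group): (8,X), (9,Y), (10,Y), (11,X), (13,Y), (19,X), (21,Y), (22,X), (22,Y), (30,Y), (31,Y)
ranks: 8->1, 9->2, 10->3, 11->4, 13->5, 19->6, 21->7, 22->8.5, 22->8.5, 30->10, 31->11
Step 2: Rank sum for X: R1 = 1 + 4 + 6 + 8.5 = 19.5.
Step 3: U_X = R1 - n1(n1+1)/2 = 19.5 - 4*5/2 = 19.5 - 10 = 9.5.
       U_Y = n1*n2 - U_X = 28 - 9.5 = 18.5.
Step 4: Ties are present, so use the tie-corrected normal approximation (with continuity correction) for the p-value.
Step 5: p-value = 0.448659; compare to alpha = 0.1. fail to reject H0.

U_X = 9.5, p = 0.448659, fail to reject H0 at alpha = 0.1.


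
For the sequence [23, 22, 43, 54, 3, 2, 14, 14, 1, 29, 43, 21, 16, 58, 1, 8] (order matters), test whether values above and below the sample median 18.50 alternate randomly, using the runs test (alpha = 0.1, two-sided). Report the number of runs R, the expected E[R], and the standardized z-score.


Step 1: Compute median = 18.50; label A = above, B = below.
Labels in order: AAAABBBBBAAABABB  (n_A = 8, n_B = 8)
Step 2: Count runs R = 6.
Step 3: Under H0 (random ordering), E[R] = 2*n_A*n_B/(n_A+n_B) + 1 = 2*8*8/16 + 1 = 9.0000.
        Var[R] = 2*n_A*n_B*(2*n_A*n_B - n_A - n_B) / ((n_A+n_B)^2 * (n_A+n_B-1)) = 14336/3840 = 3.7333.
        SD[R] = 1.9322.
Step 4: Continuity-corrected z = (R + 0.5 - E[R]) / SD[R] = (6 + 0.5 - 9.0000) / 1.9322 = -1.2939.
Step 5: Two-sided p-value via normal approximation = 2*(1 - Phi(|z|)) = 0.195709.
Step 6: alpha = 0.1. fail to reject H0.

R = 6, z = -1.2939, p = 0.195709, fail to reject H0.


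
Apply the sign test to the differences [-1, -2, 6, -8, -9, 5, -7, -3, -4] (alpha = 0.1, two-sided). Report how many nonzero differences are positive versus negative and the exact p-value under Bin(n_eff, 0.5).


Step 1: Discard zero differences. Original n = 9; n_eff = number of nonzero differences = 9.
Nonzero differences (with sign): -1, -2, +6, -8, -9, +5, -7, -3, -4
Step 2: Count signs: positive = 2, negative = 7.
Step 3: Under H0: P(positive) = 0.5, so the number of positives S ~ Bin(9, 0.5).
Step 4: Two-sided exact p-value = sum of Bin(9,0.5) probabilities at or below the observed probability = 0.179688.
Step 5: alpha = 0.1. fail to reject H0.

n_eff = 9, pos = 2, neg = 7, p = 0.179688, fail to reject H0.


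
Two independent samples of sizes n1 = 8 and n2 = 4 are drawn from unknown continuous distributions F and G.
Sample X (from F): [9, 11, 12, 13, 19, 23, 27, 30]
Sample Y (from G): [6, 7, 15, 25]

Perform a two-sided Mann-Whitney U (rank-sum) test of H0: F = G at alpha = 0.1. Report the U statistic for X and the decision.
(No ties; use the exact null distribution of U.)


Step 1: Combine and sort all 12 observations; assign midranks.
sorted (value, group): (6,Y), (7,Y), (9,X), (11,X), (12,X), (13,X), (15,Y), (19,X), (23,X), (25,Y), (27,X), (30,X)
ranks: 6->1, 7->2, 9->3, 11->4, 12->5, 13->6, 15->7, 19->8, 23->9, 25->10, 27->11, 30->12
Step 2: Rank sum for X: R1 = 3 + 4 + 5 + 6 + 8 + 9 + 11 + 12 = 58.
Step 3: U_X = R1 - n1(n1+1)/2 = 58 - 8*9/2 = 58 - 36 = 22.
       U_Y = n1*n2 - U_X = 32 - 22 = 10.
Step 4: No ties, so the exact null distribution of U (based on enumerating the C(12,8) = 495 equally likely rank assignments) gives the two-sided p-value.
Step 5: p-value = 0.367677; compare to alpha = 0.1. fail to reject H0.

U_X = 22, p = 0.367677, fail to reject H0 at alpha = 0.1.


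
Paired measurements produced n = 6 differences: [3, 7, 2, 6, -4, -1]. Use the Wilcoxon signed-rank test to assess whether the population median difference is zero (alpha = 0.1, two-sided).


Step 1: Drop any zero differences (none here) and take |d_i|.
|d| = [3, 7, 2, 6, 4, 1]
Step 2: Midrank |d_i| (ties get averaged ranks).
ranks: |3|->3, |7|->6, |2|->2, |6|->5, |4|->4, |1|->1
Step 3: Attach original signs; sum ranks with positive sign and with negative sign.
W+ = 3 + 6 + 2 + 5 = 16
W- = 4 + 1 = 5
(Check: W+ + W- = 21 should equal n(n+1)/2 = 21.)
Step 4: Test statistic W = min(W+, W-) = 5.
Step 5: No ties, so the exact null distribution over the 2^6 = 64 sign assignments gives the two-sided p-value = 0.312500.
Step 6: alpha = 0.1. fail to reject H0.

W+ = 16, W- = 5, W = min = 5, p = 0.312500, fail to reject H0.


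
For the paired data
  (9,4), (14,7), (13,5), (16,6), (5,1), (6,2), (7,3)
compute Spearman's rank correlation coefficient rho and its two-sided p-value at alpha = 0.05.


Step 1: Rank x and y separately (midranks; no ties here).
rank(x): 9->4, 14->6, 13->5, 16->7, 5->1, 6->2, 7->3
rank(y): 4->4, 7->7, 5->5, 6->6, 1->1, 2->2, 3->3
Step 2: d_i = R_x(i) - R_y(i); compute d_i^2.
  (4-4)^2=0, (6-7)^2=1, (5-5)^2=0, (7-6)^2=1, (1-1)^2=0, (2-2)^2=0, (3-3)^2=0
sum(d^2) = 2.
Step 3: rho = 1 - 6*2 / (7*(7^2 - 1)) = 1 - 12/336 = 0.964286.
Step 4: Under H0, t = rho * sqrt((n-2)/(1-rho^2)) = 8.1408 ~ t(5).
Step 5: Two-sided p-value from the t-distribution with 5 df = 0.000454.
Step 6: alpha = 0.05. reject H0.

rho = 0.9643, p = 0.000454, reject H0 at alpha = 0.05.


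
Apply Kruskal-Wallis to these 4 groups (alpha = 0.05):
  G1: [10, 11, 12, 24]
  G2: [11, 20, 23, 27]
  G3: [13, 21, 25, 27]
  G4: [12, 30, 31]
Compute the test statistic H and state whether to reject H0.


Step 1: Combine all N = 15 observations and assign midranks.
sorted (value, group, rank): (10,G1,1), (11,G1,2.5), (11,G2,2.5), (12,G1,4.5), (12,G4,4.5), (13,G3,6), (20,G2,7), (21,G3,8), (23,G2,9), (24,G1,10), (25,G3,11), (27,G2,12.5), (27,G3,12.5), (30,G4,14), (31,G4,15)
Step 2: Sum ranks within each group.
R_1 = 18 (n_1 = 4)
R_2 = 31 (n_2 = 4)
R_3 = 37.5 (n_3 = 4)
R_4 = 33.5 (n_4 = 3)
Step 3: H = 12/(N(N+1)) * sum(R_i^2/n_i) - 3(N+1)
     = 12/(15*16) * (18^2/4 + 31^2/4 + 37.5^2/4 + 33.5^2/3) - 3*16
     = 0.050000 * 1046.9 - 48
     = 4.344792.
Step 4: Ties present; correction factor C = 1 - 18/(15^3 - 15) = 0.994643. Corrected H = 4.344792 / 0.994643 = 4.368193.
Step 5: Under H0, H ~ chi^2(3); p-value = 0.224353.
Step 6: alpha = 0.05. fail to reject H0.

H = 4.3682, df = 3, p = 0.224353, fail to reject H0.


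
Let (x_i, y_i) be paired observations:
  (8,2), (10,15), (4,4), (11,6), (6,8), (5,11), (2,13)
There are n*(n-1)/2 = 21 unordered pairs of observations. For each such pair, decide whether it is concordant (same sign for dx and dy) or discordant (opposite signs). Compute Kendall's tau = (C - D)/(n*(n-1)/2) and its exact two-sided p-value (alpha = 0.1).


Step 1: Enumerate the 21 unordered pairs (i,j) with i<j and classify each by sign(x_j-x_i) * sign(y_j-y_i).
  (1,2):dx=+2,dy=+13->C; (1,3):dx=-4,dy=+2->D; (1,4):dx=+3,dy=+4->C; (1,5):dx=-2,dy=+6->D
  (1,6):dx=-3,dy=+9->D; (1,7):dx=-6,dy=+11->D; (2,3):dx=-6,dy=-11->C; (2,4):dx=+1,dy=-9->D
  (2,5):dx=-4,dy=-7->C; (2,6):dx=-5,dy=-4->C; (2,7):dx=-8,dy=-2->C; (3,4):dx=+7,dy=+2->C
  (3,5):dx=+2,dy=+4->C; (3,6):dx=+1,dy=+7->C; (3,7):dx=-2,dy=+9->D; (4,5):dx=-5,dy=+2->D
  (4,6):dx=-6,dy=+5->D; (4,7):dx=-9,dy=+7->D; (5,6):dx=-1,dy=+3->D; (5,7):dx=-4,dy=+5->D
  (6,7):dx=-3,dy=+2->D
Step 2: C = 9, D = 12, total pairs = 21.
Step 3: tau = (C - D)/(n(n-1)/2) = (9 - 12)/21 = -0.142857.
Step 4: Exact two-sided p-value (enumerate n! = 5040 permutations of y under H0): p = 0.772619.
Step 5: alpha = 0.1. fail to reject H0.

tau_b = -0.1429 (C=9, D=12), p = 0.772619, fail to reject H0.


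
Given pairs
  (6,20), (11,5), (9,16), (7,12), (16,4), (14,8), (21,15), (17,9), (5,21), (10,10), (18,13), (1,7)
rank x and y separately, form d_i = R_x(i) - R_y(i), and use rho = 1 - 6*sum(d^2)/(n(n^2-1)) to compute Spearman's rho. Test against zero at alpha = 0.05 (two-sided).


Step 1: Rank x and y separately (midranks; no ties here).
rank(x): 6->3, 11->7, 9->5, 7->4, 16->9, 14->8, 21->12, 17->10, 5->2, 10->6, 18->11, 1->1
rank(y): 20->11, 5->2, 16->10, 12->7, 4->1, 8->4, 15->9, 9->5, 21->12, 10->6, 13->8, 7->3
Step 2: d_i = R_x(i) - R_y(i); compute d_i^2.
  (3-11)^2=64, (7-2)^2=25, (5-10)^2=25, (4-7)^2=9, (9-1)^2=64, (8-4)^2=16, (12-9)^2=9, (10-5)^2=25, (2-12)^2=100, (6-6)^2=0, (11-8)^2=9, (1-3)^2=4
sum(d^2) = 350.
Step 3: rho = 1 - 6*350 / (12*(12^2 - 1)) = 1 - 2100/1716 = -0.223776.
Step 4: Under H0, t = rho * sqrt((n-2)/(1-rho^2)) = -0.7261 ~ t(10).
Step 5: Two-sided p-value from the t-distribution with 10 df = 0.484452.
Step 6: alpha = 0.05. fail to reject H0.

rho = -0.2238, p = 0.484452, fail to reject H0 at alpha = 0.05.


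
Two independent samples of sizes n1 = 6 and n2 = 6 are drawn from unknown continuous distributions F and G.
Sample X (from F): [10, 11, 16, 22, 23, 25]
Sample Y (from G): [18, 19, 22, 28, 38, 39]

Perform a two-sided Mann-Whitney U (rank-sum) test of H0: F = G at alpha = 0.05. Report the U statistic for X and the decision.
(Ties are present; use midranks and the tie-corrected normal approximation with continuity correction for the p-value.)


Step 1: Combine and sort all 12 observations; assign midranks.
sorted (value, group): (10,X), (11,X), (16,X), (18,Y), (19,Y), (22,X), (22,Y), (23,X), (25,X), (28,Y), (38,Y), (39,Y)
ranks: 10->1, 11->2, 16->3, 18->4, 19->5, 22->6.5, 22->6.5, 23->8, 25->9, 28->10, 38->11, 39->12
Step 2: Rank sum for X: R1 = 1 + 2 + 3 + 6.5 + 8 + 9 = 29.5.
Step 3: U_X = R1 - n1(n1+1)/2 = 29.5 - 6*7/2 = 29.5 - 21 = 8.5.
       U_Y = n1*n2 - U_X = 36 - 8.5 = 27.5.
Step 4: Ties are present, so use the tie-corrected normal approximation (with continuity correction) for the p-value.
Step 5: p-value = 0.148829; compare to alpha = 0.05. fail to reject H0.

U_X = 8.5, p = 0.148829, fail to reject H0 at alpha = 0.05.


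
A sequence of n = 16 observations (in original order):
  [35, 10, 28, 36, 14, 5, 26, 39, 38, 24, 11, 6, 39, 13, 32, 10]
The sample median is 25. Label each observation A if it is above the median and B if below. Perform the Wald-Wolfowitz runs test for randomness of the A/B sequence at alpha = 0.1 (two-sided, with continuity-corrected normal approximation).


Step 1: Compute median = 25; label A = above, B = below.
Labels in order: ABAABBAAABBBABAB  (n_A = 8, n_B = 8)
Step 2: Count runs R = 10.
Step 3: Under H0 (random ordering), E[R] = 2*n_A*n_B/(n_A+n_B) + 1 = 2*8*8/16 + 1 = 9.0000.
        Var[R] = 2*n_A*n_B*(2*n_A*n_B - n_A - n_B) / ((n_A+n_B)^2 * (n_A+n_B-1)) = 14336/3840 = 3.7333.
        SD[R] = 1.9322.
Step 4: Continuity-corrected z = (R - 0.5 - E[R]) / SD[R] = (10 - 0.5 - 9.0000) / 1.9322 = 0.2588.
Step 5: Two-sided p-value via normal approximation = 2*(1 - Phi(|z|)) = 0.795809.
Step 6: alpha = 0.1. fail to reject H0.

R = 10, z = 0.2588, p = 0.795809, fail to reject H0.


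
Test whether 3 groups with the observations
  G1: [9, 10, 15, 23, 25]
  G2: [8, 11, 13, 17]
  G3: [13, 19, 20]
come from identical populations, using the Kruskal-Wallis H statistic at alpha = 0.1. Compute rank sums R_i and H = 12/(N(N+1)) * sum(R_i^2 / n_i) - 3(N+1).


Step 1: Combine all N = 12 observations and assign midranks.
sorted (value, group, rank): (8,G2,1), (9,G1,2), (10,G1,3), (11,G2,4), (13,G2,5.5), (13,G3,5.5), (15,G1,7), (17,G2,8), (19,G3,9), (20,G3,10), (23,G1,11), (25,G1,12)
Step 2: Sum ranks within each group.
R_1 = 35 (n_1 = 5)
R_2 = 18.5 (n_2 = 4)
R_3 = 24.5 (n_3 = 3)
Step 3: H = 12/(N(N+1)) * sum(R_i^2/n_i) - 3(N+1)
     = 12/(12*13) * (35^2/5 + 18.5^2/4 + 24.5^2/3) - 3*13
     = 0.076923 * 530.646 - 39
     = 1.818910.
Step 4: Ties present; correction factor C = 1 - 6/(12^3 - 12) = 0.996503. Corrected H = 1.818910 / 0.996503 = 1.825292.
Step 5: Under H0, H ~ chi^2(2); p-value = 0.401460.
Step 6: alpha = 0.1. fail to reject H0.

H = 1.8253, df = 2, p = 0.401460, fail to reject H0.


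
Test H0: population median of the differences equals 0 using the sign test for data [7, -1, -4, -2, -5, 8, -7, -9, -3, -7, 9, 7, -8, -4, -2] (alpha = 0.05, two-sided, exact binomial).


Step 1: Discard zero differences. Original n = 15; n_eff = number of nonzero differences = 15.
Nonzero differences (with sign): +7, -1, -4, -2, -5, +8, -7, -9, -3, -7, +9, +7, -8, -4, -2
Step 2: Count signs: positive = 4, negative = 11.
Step 3: Under H0: P(positive) = 0.5, so the number of positives S ~ Bin(15, 0.5).
Step 4: Two-sided exact p-value = sum of Bin(15,0.5) probabilities at or below the observed probability = 0.118469.
Step 5: alpha = 0.05. fail to reject H0.

n_eff = 15, pos = 4, neg = 11, p = 0.118469, fail to reject H0.


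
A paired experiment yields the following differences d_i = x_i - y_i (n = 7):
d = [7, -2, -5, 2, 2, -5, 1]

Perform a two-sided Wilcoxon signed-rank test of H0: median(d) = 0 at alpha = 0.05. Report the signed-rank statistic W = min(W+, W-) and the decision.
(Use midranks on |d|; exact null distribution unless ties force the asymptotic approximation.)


Step 1: Drop any zero differences (none here) and take |d_i|.
|d| = [7, 2, 5, 2, 2, 5, 1]
Step 2: Midrank |d_i| (ties get averaged ranks).
ranks: |7|->7, |2|->3, |5|->5.5, |2|->3, |2|->3, |5|->5.5, |1|->1
Step 3: Attach original signs; sum ranks with positive sign and with negative sign.
W+ = 7 + 3 + 3 + 1 = 14
W- = 3 + 5.5 + 5.5 = 14
(Check: W+ + W- = 28 should equal n(n+1)/2 = 28.)
Step 4: Test statistic W = min(W+, W-) = 14.
Step 5: Ties in |d|, so use the tie-corrected normal approximation.
        E[W] = n(n+1)/4 = 7*8/4 = 14.
        Tie groups: |d|=2 (t=3), |d|=5 (t=2); sum(t^3 - t) = 30.
        Var[W] = n(n+1)(2n+1)/24 - sum(t^3-t)/48 = 840/24 - 30/48 = 34.375.
        z = (W - E[W]) / sqrt(Var[W]) = (14 - 14) / 5.8630 = 0.0000.
        Two-sided p = 2*Phi(z) = 1.000000.
Step 6: alpha = 0.05. fail to reject H0.

W+ = 14, W- = 14, W = min = 14, p = 1.000000, fail to reject H0.
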